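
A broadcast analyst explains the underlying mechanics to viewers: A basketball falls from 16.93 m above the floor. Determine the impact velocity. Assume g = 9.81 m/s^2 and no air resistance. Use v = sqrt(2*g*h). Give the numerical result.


v = sqrt(2 * g * h)
v = sqrt(2 * 9.81 * 16.93)
v = sqrt(332.1666) = 18.2254 m/s

18.2254 m/s


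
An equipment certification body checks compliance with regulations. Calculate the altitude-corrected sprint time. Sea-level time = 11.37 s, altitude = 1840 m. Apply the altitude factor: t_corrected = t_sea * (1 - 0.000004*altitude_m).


Correction factor = 1 - 0.000004 * 1840 = 0.99264
t_corrected = t_sea * factor = 11.37 * 0.99264
t_corrected = 11.2863 s

11.2863 s


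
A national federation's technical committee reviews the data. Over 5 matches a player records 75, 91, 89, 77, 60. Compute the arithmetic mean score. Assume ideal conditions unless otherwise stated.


Average = sum / n
Sum = 392
Average = 392 / 5 = 78.4

78.4


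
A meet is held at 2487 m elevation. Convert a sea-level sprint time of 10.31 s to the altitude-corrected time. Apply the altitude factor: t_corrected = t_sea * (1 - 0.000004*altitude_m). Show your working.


Correction factor = 1 - 0.000004 * 2487 = 0.990052
t_corrected = t_sea * factor = 10.31 * 0.990052
t_corrected = 10.2074 s

10.2074 s


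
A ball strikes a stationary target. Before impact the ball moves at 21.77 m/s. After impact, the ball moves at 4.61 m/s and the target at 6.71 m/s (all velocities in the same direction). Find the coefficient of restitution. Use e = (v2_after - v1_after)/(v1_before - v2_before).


e = (v2_after - v1_after) / (v1_before - v2_before)
Numerator = 6.71 - 4.61 = 2.1
Denominator = 21.77 - 0 = 21.77
e = 2.1 / 21.77 = 0.0965

0.0965


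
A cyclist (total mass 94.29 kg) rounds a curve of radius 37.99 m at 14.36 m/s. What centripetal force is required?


Fc = m * v^2 / r
v^2 = 14.36^2 = 206.2096
Fc = 94.29 * 206.2096 / 37.99
Fc = 19443.5032 / 37.99 = 511.8058 N

511.8058 N


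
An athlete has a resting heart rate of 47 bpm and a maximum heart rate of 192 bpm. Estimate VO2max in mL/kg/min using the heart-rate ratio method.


VO2max = 15.3 * HRmax / HRrest
VO2max = 15.3 * 192 / 47
VO2max = 2937.6 / 47 = 62.5021 mL/kg/min

62.5021 mL/kg/min


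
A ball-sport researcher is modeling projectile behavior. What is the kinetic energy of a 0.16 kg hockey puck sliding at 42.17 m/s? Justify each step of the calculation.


KE = 0.5 * m * v^2
KE = 0.5 * 0.16 * 42.17^2
KE = 0.5 * 0.16 * 1778.3089 = 142.2647 J

142.2647 J


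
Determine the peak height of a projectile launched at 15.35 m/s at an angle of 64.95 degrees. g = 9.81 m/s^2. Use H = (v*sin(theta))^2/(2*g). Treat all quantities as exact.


H = (v*sin(theta))^2 / (2*g)
vy = v*sin(theta) = 15.35 * sin(64.95 deg) = 13.9062 m/s
H = vy^2 / (2*g) = 193.3812 / (2*9.81)
H = 193.3812 / 19.62 = 9.8563 m

9.8563 m


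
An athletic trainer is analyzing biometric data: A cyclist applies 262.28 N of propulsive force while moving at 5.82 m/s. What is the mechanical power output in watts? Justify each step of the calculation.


P = F * v
P = 262.28 * 5.82
P = 1526.4696 W

1526.4696 W


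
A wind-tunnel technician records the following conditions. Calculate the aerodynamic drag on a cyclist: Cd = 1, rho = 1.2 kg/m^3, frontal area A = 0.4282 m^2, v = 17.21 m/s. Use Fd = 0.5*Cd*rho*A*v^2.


Fd = 0.5 * Cd * rho * A * v^2
Fd = 0.5 * 1 * 1.2 * 0.4282 * 17.21^2
v^2 = 296.1841
Fd = 0.5 * 1 * 1.2 * 0.4282 * 296.1841 = 76.0956 N

76.0956 N


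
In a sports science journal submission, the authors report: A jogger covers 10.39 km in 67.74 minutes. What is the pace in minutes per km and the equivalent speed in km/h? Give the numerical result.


Pace = time / distance = 67.74 min / 10.39 km = 6.5197 min/km
Speed = distance / time_in_hours = 10.39 / 1.129 hr
Speed = 9.2028 km/h

6.5197 min/km, 9.2028 km/h


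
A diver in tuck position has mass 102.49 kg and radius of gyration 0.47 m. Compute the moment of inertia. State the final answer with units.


I = m * k^2
I = 102.49 * 0.47^2
I = 102.49 * 0.2209 = 22.64 kg*m^2

22.64 kg*m^2


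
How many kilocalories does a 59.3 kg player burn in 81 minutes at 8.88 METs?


kcal = MET * mass * time_hr
Convert time: 81 min = 1.35 hr
kcal = 8.88 * 59.3 * 1.35
kcal = 710.8884 kcal

710.8884 kcal


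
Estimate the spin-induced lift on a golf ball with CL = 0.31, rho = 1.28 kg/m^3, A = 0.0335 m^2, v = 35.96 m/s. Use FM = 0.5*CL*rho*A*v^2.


FM = 0.5 * CL * rho * A * v^2
FM = 0.5 * 0.31 * 1.28 * 0.0335 * 35.96^2
v^2 = 1293.1216
FM = 0.5 * 0.31 * 1.28 * 0.0335 * 1293.1216 = 8.5946 N

8.5946 N


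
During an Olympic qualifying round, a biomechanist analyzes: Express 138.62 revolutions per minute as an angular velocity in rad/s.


omega = RPM * 2 * pi / 60
omega = 138.62 * 2 * 3.14159 / 60
omega = 870.9751 / 60 = 14.5163 rad/s

14.5163 rad/s


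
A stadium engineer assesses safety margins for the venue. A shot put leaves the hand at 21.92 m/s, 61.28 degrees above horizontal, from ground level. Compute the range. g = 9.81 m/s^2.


R = v^2 * sin(2*theta) / g
Convert angle to radians: theta = 61.28 deg = 1.0695 rad
sin(2*theta) = sin(2.1391) = 0.8428
R = 21.92^2 * 0.8428 / 9.81
R = 480.4864 * 0.8428 / 9.81 = 41.2811 m

41.2811 m


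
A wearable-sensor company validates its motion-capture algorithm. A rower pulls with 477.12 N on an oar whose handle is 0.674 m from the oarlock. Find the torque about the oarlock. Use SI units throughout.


tau = F * d
tau = 477.12 * 0.674
tau = 321.5789 N*m

321.5789 N*m


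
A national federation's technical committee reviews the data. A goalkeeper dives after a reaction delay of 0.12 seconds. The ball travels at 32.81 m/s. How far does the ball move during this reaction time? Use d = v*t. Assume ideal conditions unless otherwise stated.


d = v * t
d = 32.81 * 0.12
d = 3.9372 m

3.9372 m


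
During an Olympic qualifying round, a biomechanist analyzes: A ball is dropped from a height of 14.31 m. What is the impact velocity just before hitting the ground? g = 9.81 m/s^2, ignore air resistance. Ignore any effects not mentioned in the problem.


v = sqrt(2 * g * h)
v = sqrt(2 * 9.81 * 14.31)
v = sqrt(280.7622) = 16.756 m/s

16.756 m/s


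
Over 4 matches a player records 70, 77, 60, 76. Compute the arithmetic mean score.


Average = sum / n
Sum = 283
Average = 283 / 4 = 70.75

70.75


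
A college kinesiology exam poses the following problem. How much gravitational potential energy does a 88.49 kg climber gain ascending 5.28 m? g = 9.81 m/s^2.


PE = m * g * h
PE = 88.49 * 9.81 * 5.28
PE = 868.0869 * 5.28 = 4583.4988 J

4583.4988 J


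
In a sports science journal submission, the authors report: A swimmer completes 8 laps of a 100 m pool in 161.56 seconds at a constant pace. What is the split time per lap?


Split time = total_time / n_laps = 161.56 / 8
Split time = 20.195 s per lap

20.195 s


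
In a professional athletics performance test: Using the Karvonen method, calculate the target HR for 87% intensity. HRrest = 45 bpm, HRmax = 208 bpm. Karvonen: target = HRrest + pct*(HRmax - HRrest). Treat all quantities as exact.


Target = HRrest + pct*(HRmax - HRrest)
Heart rate reserve = HRmax - HRrest = 208 - 45 = 163 bpm
Fraction = 87% = 0.87
Target = 45 + 0.87 * 163
Target = 45 + 141.81 = 186.81 bpm

186.81 bpm


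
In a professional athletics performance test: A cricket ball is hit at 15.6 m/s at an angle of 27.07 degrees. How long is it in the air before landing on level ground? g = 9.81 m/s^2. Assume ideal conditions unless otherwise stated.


T = 2*v*sin(theta)/g
sin(theta) = sin(27.07 deg) = 0.4551
T = 2*15.6*0.4551 / 9.81
T = 14.1985 / 9.81 = 1.4473 s

1.4473 s


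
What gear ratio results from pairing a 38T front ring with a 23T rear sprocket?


GR = front_teeth / rear_teeth
GR = 38 / 23
GR = 1.6522

1.6522


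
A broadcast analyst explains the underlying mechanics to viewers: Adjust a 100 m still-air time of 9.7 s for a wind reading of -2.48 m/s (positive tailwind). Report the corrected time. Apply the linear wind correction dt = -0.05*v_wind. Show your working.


dt = -0.05 * v_wind = -0.05 * -2.48 = 0.124 s
t_corrected = t_still + dt = 9.7 + (0.124)
t_corrected = 9.824 s

9.824 s


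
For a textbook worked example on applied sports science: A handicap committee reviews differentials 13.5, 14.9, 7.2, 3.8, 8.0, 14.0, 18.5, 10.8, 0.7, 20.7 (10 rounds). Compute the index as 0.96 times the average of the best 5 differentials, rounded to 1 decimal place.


All differentials: 13.5, 14.9, 7.2, 3.8, 8.0, 14.0, 18.5, 10.8, 0.7, 20.7
Sorted: 0.7, 3.8, 7.2, 8.0, 10.8, 13.5, 14.0, 14.9, 18.5, 20.7
Best 5: 0.7, 3.8, 7.2, 8.0, 10.8
Average of best = 30.5 / 5 = 6.1
Raw index = 6.1 * 0.96 = 5.856
Handicap index = round(5.856, 1) = 5.9

5.9


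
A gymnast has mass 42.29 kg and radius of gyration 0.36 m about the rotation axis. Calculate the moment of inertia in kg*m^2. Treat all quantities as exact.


I = m * k^2
I = 42.29 * 0.36^2
I = 42.29 * 0.1296 = 5.4808 kg*m^2

5.4808 kg*m^2


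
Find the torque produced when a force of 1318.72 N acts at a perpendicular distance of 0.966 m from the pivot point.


tau = F * d
tau = 1318.72 * 0.966
tau = 1273.8835 N*m

1273.8835 N*m


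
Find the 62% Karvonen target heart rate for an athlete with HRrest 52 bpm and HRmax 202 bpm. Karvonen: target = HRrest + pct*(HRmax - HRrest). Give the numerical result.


Target = HRrest + pct*(HRmax - HRrest)
Heart rate reserve = HRmax - HRrest = 202 - 52 = 150 bpm
Fraction = 62% = 0.62
Target = 52 + 0.62 * 150
Target = 52 + 93 = 145 bpm

145 bpm


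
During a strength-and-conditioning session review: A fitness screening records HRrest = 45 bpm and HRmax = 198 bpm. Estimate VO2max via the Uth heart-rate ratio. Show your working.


VO2max = 15.3 * HRmax / HRrest
VO2max = 15.3 * 198 / 45
VO2max = 3029.4 / 45 = 67.32 mL/kg/min

67.32 mL/kg/min


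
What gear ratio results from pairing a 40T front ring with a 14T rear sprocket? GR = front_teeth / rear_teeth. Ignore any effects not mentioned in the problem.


GR = front_teeth / rear_teeth
GR = 40 / 14
GR = 2.8571

2.8571


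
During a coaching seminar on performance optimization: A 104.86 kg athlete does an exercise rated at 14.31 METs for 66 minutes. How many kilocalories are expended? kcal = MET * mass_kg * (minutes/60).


kcal = MET * mass * time_hr
Convert time: 66 min = 1.1 hr
kcal = 14.31 * 104.86 * 1.1
kcal = 1650.6013 kcal

1650.6013 kcal


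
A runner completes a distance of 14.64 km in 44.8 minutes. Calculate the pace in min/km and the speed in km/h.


Pace = time / distance = 44.8 min / 14.64 km = 3.0601 min/km
Speed = distance / time_in_hours = 14.64 / 0.7467 hr
Speed = 19.6071 km/h

3.0601 min/km, 19.6071 km/h


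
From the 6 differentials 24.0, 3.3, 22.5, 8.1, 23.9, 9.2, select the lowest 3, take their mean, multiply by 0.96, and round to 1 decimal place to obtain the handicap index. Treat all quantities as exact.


All differentials: 24.0, 3.3, 22.5, 8.1, 23.9, 9.2
Sorted: 3.3, 8.1, 9.2, 22.5, 23.9, 24.0
Best 3: 3.3, 8.1, 9.2
Average of best = 20.6 / 3 = 6.8667
Raw index = 6.8667 * 0.96 = 6.592
Handicap index = round(6.592, 1) = 6.6

6.6


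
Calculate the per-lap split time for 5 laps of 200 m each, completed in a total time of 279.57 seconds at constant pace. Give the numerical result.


Split time = total_time / n_laps = 279.57 / 5
Split time = 55.914 s per lap

55.914 s


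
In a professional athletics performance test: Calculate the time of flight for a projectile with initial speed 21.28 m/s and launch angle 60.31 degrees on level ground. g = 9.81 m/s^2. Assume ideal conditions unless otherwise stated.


T = 2*v*sin(theta)/g
sin(theta) = sin(60.31 deg) = 0.8687
T = 2*21.28*0.8687 / 9.81
T = 36.9726 / 9.81 = 3.7689 s

3.7689 s


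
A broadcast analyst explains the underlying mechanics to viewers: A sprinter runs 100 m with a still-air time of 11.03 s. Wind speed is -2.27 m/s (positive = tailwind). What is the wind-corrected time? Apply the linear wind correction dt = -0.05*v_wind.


dt = -0.05 * v_wind = -0.05 * -2.27 = 0.1135 s
t_corrected = t_still + dt = 11.03 + (0.1135)
t_corrected = 11.1435 s

11.1435 s


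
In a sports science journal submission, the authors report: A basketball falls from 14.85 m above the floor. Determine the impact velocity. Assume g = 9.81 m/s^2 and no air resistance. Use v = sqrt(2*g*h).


v = sqrt(2 * g * h)
v = sqrt(2 * 9.81 * 14.85)
v = sqrt(291.357) = 17.0692 m/s

17.0692 m/s


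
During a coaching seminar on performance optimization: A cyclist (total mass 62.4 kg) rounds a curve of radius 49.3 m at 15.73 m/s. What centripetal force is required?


Fc = m * v^2 / r
v^2 = 15.73^2 = 247.4329
Fc = 62.4 * 247.4329 / 49.3
Fc = 15439.813 / 49.3 = 313.1808 N

313.1808 N


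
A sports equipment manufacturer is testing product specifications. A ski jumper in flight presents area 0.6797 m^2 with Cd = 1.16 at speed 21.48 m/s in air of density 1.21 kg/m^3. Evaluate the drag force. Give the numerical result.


Fd = 0.5 * Cd * rho * A * v^2
Fd = 0.5 * 1.16 * 1.21 * 0.6797 * 21.48^2
v^2 = 461.3904
Fd = 0.5 * 1.16 * 1.21 * 0.6797 * 461.3904 = 220.0894 N

220.0894 N


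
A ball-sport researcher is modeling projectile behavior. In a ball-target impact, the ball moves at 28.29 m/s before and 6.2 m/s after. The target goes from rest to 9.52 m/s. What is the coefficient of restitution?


e = (v2_after - v1_after) / (v1_before - v2_before)
Numerator = 9.52 - 6.2 = 3.32
Denominator = 28.29 - 0 = 28.29
e = 3.32 / 28.29 = 0.1174

0.1174


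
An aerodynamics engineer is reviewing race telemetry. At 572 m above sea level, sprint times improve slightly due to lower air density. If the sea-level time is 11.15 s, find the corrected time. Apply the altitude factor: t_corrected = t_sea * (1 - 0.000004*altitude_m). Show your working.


Correction factor = 1 - 0.000004 * 572 = 0.997712
t_corrected = t_sea * factor = 11.15 * 0.997712
t_corrected = 11.1245 s

11.1245 s


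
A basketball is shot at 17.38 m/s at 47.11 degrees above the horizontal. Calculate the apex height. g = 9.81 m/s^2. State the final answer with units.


H = (v*sin(theta))^2 / (2*g)
vy = v*sin(theta) = 17.38 * sin(47.11 deg) = 12.7337 m/s
H = vy^2 / (2*g) = 162.1461 / (2*9.81)
H = 162.1461 / 19.62 = 8.2643 m

8.2643 m


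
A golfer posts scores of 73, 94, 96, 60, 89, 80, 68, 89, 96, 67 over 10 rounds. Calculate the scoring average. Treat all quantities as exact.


Average = sum / n
Sum = 812
Average = 812 / 10 = 81.2

81.2


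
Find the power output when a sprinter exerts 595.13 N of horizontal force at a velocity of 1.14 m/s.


P = F * v
P = 595.13 * 1.14
P = 678.4482 W

678.4482 W


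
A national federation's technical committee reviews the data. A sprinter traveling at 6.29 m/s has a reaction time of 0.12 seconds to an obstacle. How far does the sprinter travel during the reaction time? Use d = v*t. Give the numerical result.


d = v * t
d = 6.29 * 0.12
d = 0.7548 m

0.7548 m


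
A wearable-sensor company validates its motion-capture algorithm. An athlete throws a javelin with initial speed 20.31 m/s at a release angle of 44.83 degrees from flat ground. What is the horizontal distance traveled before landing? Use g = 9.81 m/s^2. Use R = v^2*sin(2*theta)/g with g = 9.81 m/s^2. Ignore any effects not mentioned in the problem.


R = v^2 * sin(2*theta) / g
Convert angle to radians: theta = 44.83 deg = 0.7824 rad
sin(2*theta) = sin(1.5649) = 1
R = 20.31^2 * 1 / 9.81
R = 412.4961 * 1 / 9.81 = 42.0478 m

42.0478 m


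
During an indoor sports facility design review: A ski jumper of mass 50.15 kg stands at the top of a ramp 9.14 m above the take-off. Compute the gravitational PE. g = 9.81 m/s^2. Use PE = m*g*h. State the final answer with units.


PE = m * g * h
PE = 50.15 * 9.81 * 9.14
PE = 491.9715 * 9.14 = 4496.6195 J

4496.6195 J


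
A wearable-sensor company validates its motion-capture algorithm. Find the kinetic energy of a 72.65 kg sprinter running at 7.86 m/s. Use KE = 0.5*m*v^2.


KE = 0.5 * m * v^2
KE = 0.5 * 72.65 * 7.86^2
KE = 0.5 * 72.65 * 61.7796 = 2244.144 J

2244.144 J


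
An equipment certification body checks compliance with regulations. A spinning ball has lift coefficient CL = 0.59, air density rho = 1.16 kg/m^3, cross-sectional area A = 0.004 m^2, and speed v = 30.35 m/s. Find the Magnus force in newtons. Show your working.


FM = 0.5 * CL * rho * A * v^2
FM = 0.5 * 0.59 * 1.16 * 0.004 * 30.35^2
v^2 = 921.1225
FM = 0.5 * 0.59 * 1.16 * 0.004 * 921.1225 = 1.2608 N

1.2608 N


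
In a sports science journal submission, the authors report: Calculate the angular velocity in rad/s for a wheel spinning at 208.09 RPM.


omega = RPM * 2 * pi / 60
omega = 208.09 * 2 * 3.14159 / 60
omega = 1307.468 / 60 = 21.7911 rad/s

21.7911 rad/s


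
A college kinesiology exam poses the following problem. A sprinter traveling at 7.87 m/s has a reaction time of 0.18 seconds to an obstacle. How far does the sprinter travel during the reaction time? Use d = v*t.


d = v * t
d = 7.87 * 0.18
d = 1.4166 m

1.4166 m


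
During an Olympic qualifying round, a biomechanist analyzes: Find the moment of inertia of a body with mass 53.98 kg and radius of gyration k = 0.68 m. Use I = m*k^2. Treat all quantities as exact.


I = m * k^2
I = 53.98 * 0.68^2
I = 53.98 * 0.4624 = 24.9604 kg*m^2

24.9604 kg*m^2


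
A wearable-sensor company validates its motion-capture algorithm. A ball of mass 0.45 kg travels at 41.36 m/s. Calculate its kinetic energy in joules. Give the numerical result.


KE = 0.5 * m * v^2
KE = 0.5 * 0.45 * 41.36^2
KE = 0.5 * 0.45 * 1710.6496 = 384.8962 J

384.8962 J


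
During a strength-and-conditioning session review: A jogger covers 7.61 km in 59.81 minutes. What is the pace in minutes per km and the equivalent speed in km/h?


Pace = time / distance = 59.81 min / 7.61 km = 7.8594 min/km
Speed = distance / time_in_hours = 7.61 / 0.9968 hr
Speed = 7.6342 km/h

7.8594 min/km, 7.6342 km/h


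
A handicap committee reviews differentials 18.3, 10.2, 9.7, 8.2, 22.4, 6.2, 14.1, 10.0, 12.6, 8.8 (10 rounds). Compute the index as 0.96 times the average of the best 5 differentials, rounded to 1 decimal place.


All differentials: 18.3, 10.2, 9.7, 8.2, 22.4, 6.2, 14.1, 10.0, 12.6, 8.8
Sorted: 6.2, 8.2, 8.8, 9.7, 10.0, 10.2, 12.6, 14.1, 18.3, 22.4
Best 5: 6.2, 8.2, 8.8, 9.7, 10.0
Average of best = 42.9 / 5 = 8.58
Raw index = 8.58 * 0.96 = 8.2368
Handicap index = round(8.2368, 1) = 8.2

8.2


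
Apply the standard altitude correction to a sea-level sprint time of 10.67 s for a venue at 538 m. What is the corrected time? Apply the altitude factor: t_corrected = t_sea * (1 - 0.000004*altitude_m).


Correction factor = 1 - 0.000004 * 538 = 0.997848
t_corrected = t_sea * factor = 10.67 * 0.997848
t_corrected = 10.647 s

10.647 s


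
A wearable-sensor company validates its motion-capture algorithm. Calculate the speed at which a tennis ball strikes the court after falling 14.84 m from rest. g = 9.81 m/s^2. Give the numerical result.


v = sqrt(2 * g * h)
v = sqrt(2 * 9.81 * 14.84)
v = sqrt(291.1608) = 17.0634 m/s

17.0634 m/s


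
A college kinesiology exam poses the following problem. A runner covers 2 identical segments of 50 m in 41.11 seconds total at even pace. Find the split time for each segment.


Split time = total_time / n_laps = 41.11 / 2
Split time = 20.555 s per lap

20.555 s


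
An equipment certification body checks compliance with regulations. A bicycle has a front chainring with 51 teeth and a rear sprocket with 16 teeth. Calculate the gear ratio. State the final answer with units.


GR = front_teeth / rear_teeth
GR = 51 / 16
GR = 3.1875

3.1875


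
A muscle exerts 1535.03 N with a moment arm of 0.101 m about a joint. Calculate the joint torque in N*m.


tau = F * d
tau = 1535.03 * 0.101
tau = 155.038 N*m

155.038 N*m


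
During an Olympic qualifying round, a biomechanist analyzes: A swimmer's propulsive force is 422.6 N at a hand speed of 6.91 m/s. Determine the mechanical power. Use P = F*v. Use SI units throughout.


P = F * v
P = 422.6 * 6.91
P = 2920.166 W

2920.166 W


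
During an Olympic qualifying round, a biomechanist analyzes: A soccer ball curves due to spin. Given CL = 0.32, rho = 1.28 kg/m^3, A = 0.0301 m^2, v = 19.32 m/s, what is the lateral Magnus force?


FM = 0.5 * CL * rho * A * v^2
FM = 0.5 * 0.32 * 1.28 * 0.0301 * 19.32^2
v^2 = 373.2624
FM = 0.5 * 0.32 * 1.28 * 0.0301 * 373.2624 = 2.301 N

2.301 N


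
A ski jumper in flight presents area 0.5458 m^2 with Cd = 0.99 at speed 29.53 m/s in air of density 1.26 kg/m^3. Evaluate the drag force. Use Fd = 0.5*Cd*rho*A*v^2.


Fd = 0.5 * Cd * rho * A * v^2
Fd = 0.5 * 0.99 * 1.26 * 0.5458 * 29.53^2
v^2 = 872.0209
Fd = 0.5 * 0.99 * 1.26 * 0.5458 * 872.0209 = 296.8494 N

296.8494 N


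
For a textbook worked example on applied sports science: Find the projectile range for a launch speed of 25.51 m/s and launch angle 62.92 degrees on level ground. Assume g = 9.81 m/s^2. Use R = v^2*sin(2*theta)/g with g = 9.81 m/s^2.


R = v^2 * sin(2*theta) / g
Convert angle to radians: theta = 62.92 deg = 1.0982 rad
sin(2*theta) = sin(2.1963) = 0.8107
R = 25.51^2 * 0.8107 / 9.81
R = 650.7601 * 0.8107 / 9.81 = 53.776 m

53.776 m


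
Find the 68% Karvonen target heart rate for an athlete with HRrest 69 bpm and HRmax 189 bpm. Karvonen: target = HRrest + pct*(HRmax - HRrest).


Target = HRrest + pct*(HRmax - HRrest)
Heart rate reserve = HRmax - HRrest = 189 - 69 = 120 bpm
Fraction = 68% = 0.68
Target = 69 + 0.68 * 120
Target = 69 + 81.6 = 150.6 bpm

150.6 bpm


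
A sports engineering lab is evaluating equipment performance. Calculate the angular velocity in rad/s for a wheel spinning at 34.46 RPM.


omega = RPM * 2 * pi / 60
omega = 34.46 * 2 * 3.14159 / 60
omega = 216.5186 / 60 = 3.6086 rad/s

3.6086 rad/s


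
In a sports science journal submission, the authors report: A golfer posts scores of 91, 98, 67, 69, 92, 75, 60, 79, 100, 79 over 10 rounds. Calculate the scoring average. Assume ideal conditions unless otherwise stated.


Average = sum / n
Sum = 810
Average = 810 / 10 = 81

81


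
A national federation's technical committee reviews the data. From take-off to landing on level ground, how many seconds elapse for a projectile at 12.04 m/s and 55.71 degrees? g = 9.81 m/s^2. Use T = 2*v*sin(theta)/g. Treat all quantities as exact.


T = 2*v*sin(theta)/g
sin(theta) = sin(55.71 deg) = 0.8262
T = 2*12.04*0.8262 / 9.81
T = 19.8948 / 9.81 = 2.028 s

2.028 s


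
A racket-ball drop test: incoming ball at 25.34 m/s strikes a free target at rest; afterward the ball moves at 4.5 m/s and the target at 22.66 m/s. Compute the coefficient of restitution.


e = (v2_after - v1_after) / (v1_before - v2_before)
Numerator = 22.66 - 4.5 = 18.16
Denominator = 25.34 - 0 = 25.34
e = 18.16 / 25.34 = 0.7167

0.7167


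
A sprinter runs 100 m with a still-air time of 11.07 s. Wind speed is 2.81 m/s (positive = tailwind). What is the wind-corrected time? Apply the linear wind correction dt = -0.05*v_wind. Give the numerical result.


dt = -0.05 * v_wind = -0.05 * 2.81 = -0.1405 s
t_corrected = t_still + dt = 11.07 + (-0.1405)
t_corrected = 10.9295 s

10.9295 s


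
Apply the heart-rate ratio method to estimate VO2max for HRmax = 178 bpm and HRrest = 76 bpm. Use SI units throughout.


VO2max = 15.3 * HRmax / HRrest
VO2max = 15.3 * 178 / 76
VO2max = 2723.4 / 76 = 35.8342 mL/kg/min

35.8342 mL/kg/min


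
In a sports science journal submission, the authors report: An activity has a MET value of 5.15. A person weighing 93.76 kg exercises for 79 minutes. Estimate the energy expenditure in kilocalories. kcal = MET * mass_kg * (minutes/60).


kcal = MET * mass * time_hr
Convert time: 79 min = 1.3167 hr
kcal = 5.15 * 93.76 * 1.3167
kcal = 635.7709 kcal

635.7709 kcal


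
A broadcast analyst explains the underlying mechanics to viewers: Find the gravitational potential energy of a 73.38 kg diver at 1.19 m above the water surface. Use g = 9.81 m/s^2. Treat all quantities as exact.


PE = m * g * h
PE = 73.38 * 9.81 * 1.19
PE = 719.8578 * 1.19 = 856.6308 J

856.6308 J


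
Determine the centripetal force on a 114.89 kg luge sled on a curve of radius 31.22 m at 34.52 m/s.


Fc = m * v^2 / r
v^2 = 34.52^2 = 1191.6304
Fc = 114.89 * 1191.6304 / 31.22
Fc = 136906.4167 / 31.22 = 4385.2151 N

4385.2151 N


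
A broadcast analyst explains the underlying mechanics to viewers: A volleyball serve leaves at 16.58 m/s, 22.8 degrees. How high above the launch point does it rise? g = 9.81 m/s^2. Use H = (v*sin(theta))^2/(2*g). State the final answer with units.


H = (v*sin(theta))^2 / (2*g)
vy = v*sin(theta) = 16.58 * sin(22.8 deg) = 6.425 m/s
H = vy^2 / (2*g) = 41.2807 / (2*9.81)
H = 41.2807 / 19.62 = 2.104 m

2.104 m


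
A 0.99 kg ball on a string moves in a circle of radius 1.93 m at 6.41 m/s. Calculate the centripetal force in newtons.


Fc = m * v^2 / r
v^2 = 6.41^2 = 41.0881
Fc = 0.99 * 41.0881 / 1.93
Fc = 40.6772 / 1.93 = 21.0763 N

21.0763 N


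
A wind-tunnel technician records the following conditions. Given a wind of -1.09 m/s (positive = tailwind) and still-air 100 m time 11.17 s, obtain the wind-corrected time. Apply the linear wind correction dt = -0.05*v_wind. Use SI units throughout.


dt = -0.05 * v_wind = -0.05 * -1.09 = 0.0545 s
t_corrected = t_still + dt = 11.17 + (0.0545)
t_corrected = 11.2245 s

11.2245 s


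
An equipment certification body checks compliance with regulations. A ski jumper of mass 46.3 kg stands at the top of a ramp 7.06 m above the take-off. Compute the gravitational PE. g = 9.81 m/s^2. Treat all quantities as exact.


PE = m * g * h
PE = 46.3 * 9.81 * 7.06
PE = 454.203 * 7.06 = 3206.6732 J

3206.6732 J


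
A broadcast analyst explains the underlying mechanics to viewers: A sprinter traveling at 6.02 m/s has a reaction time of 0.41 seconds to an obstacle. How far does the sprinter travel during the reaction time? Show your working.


d = v * t
d = 6.02 * 0.41
d = 2.4682 m

2.4682 m


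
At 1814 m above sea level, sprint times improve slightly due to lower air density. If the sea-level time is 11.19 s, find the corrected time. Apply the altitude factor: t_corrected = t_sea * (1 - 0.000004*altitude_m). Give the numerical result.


Correction factor = 1 - 0.000004 * 1814 = 0.992744
t_corrected = t_sea * factor = 11.19 * 0.992744
t_corrected = 11.1088 s

11.1088 s


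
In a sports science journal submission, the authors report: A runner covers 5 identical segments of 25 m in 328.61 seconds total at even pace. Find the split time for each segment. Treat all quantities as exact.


Split time = total_time / n_laps = 328.61 / 5
Split time = 65.722 s per lap

65.722 s


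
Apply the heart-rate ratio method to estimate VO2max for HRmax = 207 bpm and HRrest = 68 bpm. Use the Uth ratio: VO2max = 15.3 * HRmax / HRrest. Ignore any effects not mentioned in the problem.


VO2max = 15.3 * HRmax / HRrest
VO2max = 15.3 * 207 / 68
VO2max = 3167.1 / 68 = 46.575 mL/kg/min

46.575 mL/kg/min


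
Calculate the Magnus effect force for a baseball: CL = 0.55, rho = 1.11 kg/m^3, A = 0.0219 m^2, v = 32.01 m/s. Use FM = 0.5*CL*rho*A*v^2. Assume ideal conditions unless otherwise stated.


FM = 0.5 * CL * rho * A * v^2
FM = 0.5 * 0.55 * 1.11 * 0.0219 * 32.01^2
v^2 = 1024.6401
FM = 0.5 * 0.55 * 1.11 * 0.0219 * 1024.6401 = 6.8497 N

6.8497 N


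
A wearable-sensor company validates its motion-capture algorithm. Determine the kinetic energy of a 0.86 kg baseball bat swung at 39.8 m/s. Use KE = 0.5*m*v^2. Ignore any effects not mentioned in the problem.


KE = 0.5 * m * v^2
KE = 0.5 * 0.86 * 39.8^2
KE = 0.5 * 0.86 * 1584.04 = 681.1372 J

681.1372 J


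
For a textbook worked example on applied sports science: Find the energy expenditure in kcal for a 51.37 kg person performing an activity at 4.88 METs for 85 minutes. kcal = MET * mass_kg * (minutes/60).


kcal = MET * mass * time_hr
Convert time: 85 min = 1.4167 hr
kcal = 4.88 * 51.37 * 1.4167
kcal = 355.1379 kcal

355.1379 kcal


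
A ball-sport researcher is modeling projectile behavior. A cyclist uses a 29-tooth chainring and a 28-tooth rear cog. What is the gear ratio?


GR = front_teeth / rear_teeth
GR = 29 / 28
GR = 1.0357

1.0357


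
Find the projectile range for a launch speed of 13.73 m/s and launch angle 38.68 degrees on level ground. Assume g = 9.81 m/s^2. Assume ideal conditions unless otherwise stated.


R = v^2 * sin(2*theta) / g
Convert angle to radians: theta = 38.68 deg = 0.6751 rad
sin(2*theta) = sin(1.3502) = 0.9758
R = 13.73^2 * 0.9758 / 9.81
R = 188.5129 * 0.9758 / 9.81 = 18.7507 m

18.7507 m


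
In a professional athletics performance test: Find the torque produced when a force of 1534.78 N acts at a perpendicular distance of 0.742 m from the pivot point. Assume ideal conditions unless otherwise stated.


tau = F * d
tau = 1534.78 * 0.742
tau = 1138.8068 N*m

1138.8068 N*m


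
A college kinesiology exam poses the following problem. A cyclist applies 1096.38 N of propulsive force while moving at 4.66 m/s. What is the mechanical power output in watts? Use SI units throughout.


P = F * v
P = 1096.38 * 4.66
P = 5109.1308 W

5109.1308 W


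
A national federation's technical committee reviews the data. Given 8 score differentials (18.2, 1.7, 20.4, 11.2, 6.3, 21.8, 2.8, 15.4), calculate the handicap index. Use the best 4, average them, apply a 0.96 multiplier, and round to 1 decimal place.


All differentials: 18.2, 1.7, 20.4, 11.2, 6.3, 21.8, 2.8, 15.4
Sorted: 1.7, 2.8, 6.3, 11.2, 15.4, 18.2, 20.4, 21.8
Best 4: 1.7, 2.8, 6.3, 11.2
Average of best = 22 / 4 = 5.5
Raw index = 5.5 * 0.96 = 5.28
Handicap index = round(5.28, 1) = 5.3

5.3


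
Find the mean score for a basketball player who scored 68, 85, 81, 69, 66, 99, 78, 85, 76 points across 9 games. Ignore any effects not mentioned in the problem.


Average = sum / n
Sum = 707
Average = 707 / 9 = 78.5556

78.5556


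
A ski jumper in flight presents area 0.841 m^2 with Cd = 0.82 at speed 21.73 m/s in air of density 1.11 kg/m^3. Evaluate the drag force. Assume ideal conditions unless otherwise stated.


Fd = 0.5 * Cd * rho * A * v^2
Fd = 0.5 * 0.82 * 1.11 * 0.841 * 21.73^2
v^2 = 472.1929
Fd = 0.5 * 0.82 * 1.11 * 0.841 * 472.1929 = 180.7267 N

180.7267 N


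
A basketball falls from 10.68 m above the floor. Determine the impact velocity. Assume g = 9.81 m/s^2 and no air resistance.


v = sqrt(2 * g * h)
v = sqrt(2 * 9.81 * 10.68)
v = sqrt(209.5416) = 14.4756 m/s

14.4756 m/s


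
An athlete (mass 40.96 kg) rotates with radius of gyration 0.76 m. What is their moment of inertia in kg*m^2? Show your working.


I = m * k^2
I = 40.96 * 0.76^2
I = 40.96 * 0.5776 = 23.6585 kg*m^2

23.6585 kg*m^2


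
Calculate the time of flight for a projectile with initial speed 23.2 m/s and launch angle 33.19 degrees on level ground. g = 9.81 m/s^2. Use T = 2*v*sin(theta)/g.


T = 2*v*sin(theta)/g
sin(theta) = sin(33.19 deg) = 0.5474
T = 2*23.2*0.5474 / 9.81
T = 25.4002 / 9.81 = 2.5892 s

2.5892 s


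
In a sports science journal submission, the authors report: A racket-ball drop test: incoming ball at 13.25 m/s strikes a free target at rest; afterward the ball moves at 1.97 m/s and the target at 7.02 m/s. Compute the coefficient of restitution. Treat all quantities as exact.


e = (v2_after - v1_after) / (v1_before - v2_before)
Numerator = 7.02 - 1.97 = 5.05
Denominator = 13.25 - 0 = 13.25
e = 5.05 / 13.25 = 0.3811

0.3811


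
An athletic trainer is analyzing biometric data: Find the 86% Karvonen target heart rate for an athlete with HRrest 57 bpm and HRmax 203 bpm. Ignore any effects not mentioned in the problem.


Target = HRrest + pct*(HRmax - HRrest)
Heart rate reserve = HRmax - HRrest = 203 - 57 = 146 bpm
Fraction = 86% = 0.86
Target = 57 + 0.86 * 146
Target = 57 + 125.56 = 182.56 bpm

182.56 bpm


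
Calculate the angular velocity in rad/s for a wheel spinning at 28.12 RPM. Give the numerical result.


omega = RPM * 2 * pi / 60
omega = 28.12 * 2 * 3.14159 / 60
omega = 176.6832 / 60 = 2.9447 rad/s

2.9447 rad/s


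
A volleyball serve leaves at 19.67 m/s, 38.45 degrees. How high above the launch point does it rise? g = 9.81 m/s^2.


H = (v*sin(theta))^2 / (2*g)
vy = v*sin(theta) = 19.67 * sin(38.45 deg) = 12.2314 m/s
H = vy^2 / (2*g) = 149.6077 / (2*9.81)
H = 149.6077 / 19.62 = 7.6253 m

7.6253 m


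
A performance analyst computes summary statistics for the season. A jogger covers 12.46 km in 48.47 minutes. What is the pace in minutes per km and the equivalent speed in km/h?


Pace = time / distance = 48.47 min / 12.46 km = 3.89 min/km
Speed = distance / time_in_hours = 12.46 / 0.8078 hr
Speed = 15.424 km/h

3.89 min/km, 15.424 km/h


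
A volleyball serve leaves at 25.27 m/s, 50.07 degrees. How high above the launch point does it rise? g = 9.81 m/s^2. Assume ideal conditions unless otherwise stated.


H = (v*sin(theta))^2 / (2*g)
vy = v*sin(theta) = 25.27 * sin(50.07 deg) = 19.3778 m/s
H = vy^2 / (2*g) = 375.4981 / (2*9.81)
H = 375.4981 / 19.62 = 19.1385 m

19.1385 m


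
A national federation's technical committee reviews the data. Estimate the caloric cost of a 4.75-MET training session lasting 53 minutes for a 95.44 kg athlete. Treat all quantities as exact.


kcal = MET * mass * time_hr
Convert time: 53 min = 0.8833 hr
kcal = 4.75 * 95.44 * 0.8833
kcal = 400.4503 kcal

400.4503 kcal


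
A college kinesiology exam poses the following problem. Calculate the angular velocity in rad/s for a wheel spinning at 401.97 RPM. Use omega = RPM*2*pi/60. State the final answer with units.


omega = RPM * 2 * pi / 60
omega = 401.97 * 2 * 3.14159 / 60
omega = 2525.652 / 60 = 42.0942 rad/s

42.0942 rad/s


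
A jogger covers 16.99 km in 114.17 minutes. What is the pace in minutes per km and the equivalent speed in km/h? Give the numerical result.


Pace = time / distance = 114.17 min / 16.99 km = 6.7198 min/km
Speed = distance / time_in_hours = 16.99 / 1.9028 hr
Speed = 8.9288 km/h

6.7198 min/km, 8.9288 km/h


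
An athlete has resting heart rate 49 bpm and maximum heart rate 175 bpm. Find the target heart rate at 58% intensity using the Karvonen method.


Target = HRrest + pct*(HRmax - HRrest)
Heart rate reserve = HRmax - HRrest = 175 - 49 = 126 bpm
Fraction = 58% = 0.58
Target = 49 + 0.58 * 126
Target = 49 + 73.08 = 122.08 bpm

122.08 bpm


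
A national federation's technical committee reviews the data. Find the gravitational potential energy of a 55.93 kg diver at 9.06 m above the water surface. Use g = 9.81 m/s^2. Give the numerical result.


PE = m * g * h
PE = 55.93 * 9.81 * 9.06
PE = 548.6733 * 9.06 = 4970.9801 J

4970.9801 J


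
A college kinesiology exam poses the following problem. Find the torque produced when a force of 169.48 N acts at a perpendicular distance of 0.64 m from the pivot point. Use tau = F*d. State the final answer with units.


tau = F * d
tau = 169.48 * 0.64
tau = 108.4672 N*m

108.4672 N*m


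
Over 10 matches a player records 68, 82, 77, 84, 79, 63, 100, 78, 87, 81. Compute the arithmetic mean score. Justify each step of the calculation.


Average = sum / n
Sum = 799
Average = 799 / 10 = 79.9

79.9


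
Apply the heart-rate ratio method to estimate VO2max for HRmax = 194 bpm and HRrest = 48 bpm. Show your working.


VO2max = 15.3 * HRmax / HRrest
VO2max = 15.3 * 194 / 48
VO2max = 2968.2 / 48 = 61.8375 mL/kg/min

61.8375 mL/kg/min


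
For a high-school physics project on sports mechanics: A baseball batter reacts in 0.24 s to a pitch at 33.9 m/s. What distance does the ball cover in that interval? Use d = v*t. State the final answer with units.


d = v * t
d = 33.9 * 0.24
d = 8.136 m

8.136 m


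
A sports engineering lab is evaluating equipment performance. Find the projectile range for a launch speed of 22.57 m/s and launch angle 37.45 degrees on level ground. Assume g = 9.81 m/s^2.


R = v^2 * sin(2*theta) / g
Convert angle to radians: theta = 37.45 deg = 0.6536 rad
sin(2*theta) = sin(1.3073) = 0.9655
R = 22.57^2 * 0.9655 / 9.81
R = 509.4049 * 0.9655 / 9.81 = 50.1342 m

50.1342 m


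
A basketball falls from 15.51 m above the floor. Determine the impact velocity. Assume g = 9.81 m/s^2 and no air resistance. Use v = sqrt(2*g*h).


v = sqrt(2 * g * h)
v = sqrt(2 * 9.81 * 15.51)
v = sqrt(304.3062) = 17.4444 m/s

17.4444 m/s


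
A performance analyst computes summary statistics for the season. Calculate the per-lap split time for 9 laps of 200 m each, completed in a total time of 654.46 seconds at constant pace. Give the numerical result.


Split time = total_time / n_laps = 654.46 / 9
Split time = 72.7178 s per lap

72.7178 s


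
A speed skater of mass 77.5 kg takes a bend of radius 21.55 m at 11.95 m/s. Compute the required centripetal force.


Fc = m * v^2 / r
v^2 = 11.95^2 = 142.8025
Fc = 77.5 * 142.8025 / 21.55
Fc = 11067.1937 / 21.55 = 513.5589 N

513.5589 N


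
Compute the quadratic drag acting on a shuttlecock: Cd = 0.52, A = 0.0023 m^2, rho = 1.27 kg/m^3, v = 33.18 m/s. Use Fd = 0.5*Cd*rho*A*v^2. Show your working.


Fd = 0.5 * Cd * rho * A * v^2
Fd = 0.5 * 0.52 * 1.27 * 0.0023 * 33.18^2
v^2 = 1100.9124
Fd = 0.5 * 0.52 * 1.27 * 0.0023 * 1100.9124 = 0.8361 N

0.8361 N


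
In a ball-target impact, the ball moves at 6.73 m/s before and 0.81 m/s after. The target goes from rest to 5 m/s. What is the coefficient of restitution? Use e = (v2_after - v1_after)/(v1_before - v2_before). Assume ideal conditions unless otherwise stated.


e = (v2_after - v1_after) / (v1_before - v2_before)
Numerator = 5 - 0.81 = 4.19
Denominator = 6.73 - 0 = 6.73
e = 4.19 / 6.73 = 0.6226

0.6226


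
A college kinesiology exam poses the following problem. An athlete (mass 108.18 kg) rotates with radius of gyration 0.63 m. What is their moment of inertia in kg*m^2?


I = m * k^2
I = 108.18 * 0.63^2
I = 108.18 * 0.3969 = 42.9366 kg*m^2

42.9366 kg*m^2


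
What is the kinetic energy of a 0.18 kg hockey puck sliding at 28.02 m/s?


KE = 0.5 * m * v^2
KE = 0.5 * 0.18 * 28.02^2
KE = 0.5 * 0.18 * 785.1204 = 70.6608 J

70.6608 J


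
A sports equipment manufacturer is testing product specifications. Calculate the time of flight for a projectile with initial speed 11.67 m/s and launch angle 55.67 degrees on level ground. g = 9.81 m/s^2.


T = 2*v*sin(theta)/g
sin(theta) = sin(55.67 deg) = 0.8258
T = 2*11.67*0.8258 / 9.81
T = 19.2742 / 9.81 = 1.9648 s

1.9648 s


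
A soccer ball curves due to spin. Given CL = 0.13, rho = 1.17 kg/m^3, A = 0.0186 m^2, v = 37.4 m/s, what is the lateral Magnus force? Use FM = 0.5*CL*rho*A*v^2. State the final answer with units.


FM = 0.5 * CL * rho * A * v^2
FM = 0.5 * 0.13 * 1.17 * 0.0186 * 37.4^2
v^2 = 1398.76
FM = 0.5 * 0.13 * 1.17 * 0.0186 * 1398.76 = 1.9786 N

1.9786 N


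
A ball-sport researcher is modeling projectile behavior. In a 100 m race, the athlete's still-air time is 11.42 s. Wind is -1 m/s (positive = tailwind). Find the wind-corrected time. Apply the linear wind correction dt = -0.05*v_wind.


dt = -0.05 * v_wind = -0.05 * -1 = 0.05 s
t_corrected = t_still + dt = 11.42 + (0.05)
t_corrected = 11.47 s

11.47 s


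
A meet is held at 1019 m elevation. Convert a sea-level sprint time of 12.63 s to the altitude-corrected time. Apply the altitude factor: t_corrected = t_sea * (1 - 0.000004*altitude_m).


Correction factor = 1 - 0.000004 * 1019 = 0.995924
t_corrected = t_sea * factor = 12.63 * 0.995924
t_corrected = 12.5785 s

12.5785 s


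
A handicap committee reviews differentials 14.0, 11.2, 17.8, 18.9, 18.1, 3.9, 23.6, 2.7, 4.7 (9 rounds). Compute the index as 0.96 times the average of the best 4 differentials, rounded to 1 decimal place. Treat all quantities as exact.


All differentials: 14.0, 11.2, 17.8, 18.9, 18.1, 3.9, 23.6, 2.7, 4.7
Sorted: 2.7, 3.9, 4.7, 11.2, 14.0, 17.8, 18.1, 18.9, 23.6
Best 4: 2.7, 3.9, 4.7, 11.2
Average of best = 22.5 / 4 = 5.625
Raw index = 5.625 * 0.96 = 5.4
Handicap index = round(5.4, 1) = 5.4

5.4
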